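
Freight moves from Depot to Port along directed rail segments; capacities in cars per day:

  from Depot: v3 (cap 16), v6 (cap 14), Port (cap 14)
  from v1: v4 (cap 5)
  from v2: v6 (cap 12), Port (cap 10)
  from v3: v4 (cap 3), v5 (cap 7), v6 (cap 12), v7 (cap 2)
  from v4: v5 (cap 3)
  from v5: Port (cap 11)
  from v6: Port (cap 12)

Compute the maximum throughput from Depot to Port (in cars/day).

36

Augment Depot→Port: bottleneck 14, flow now 14.
Augment Depot→v6→Port: bottleneck 12, flow now 26.
Augment Depot→v3→v5→Port: bottleneck 7, flow now 33.
Augment Depot→v3→v4→v5→Port: bottleneck 3, flow now 36.
No augmenting path remains; maximum flow = 36.
In the residual graph, reachable from Depot: {Depot, v3, v6, v7}.
Min-cut edges: Depot→Port (14), v3→v4 (3), v3→v5 (7), v6→Port (12); capacity 14 + 3 + 7 + 12 = 36.
This cut is saturated, so no flow can exceed 36.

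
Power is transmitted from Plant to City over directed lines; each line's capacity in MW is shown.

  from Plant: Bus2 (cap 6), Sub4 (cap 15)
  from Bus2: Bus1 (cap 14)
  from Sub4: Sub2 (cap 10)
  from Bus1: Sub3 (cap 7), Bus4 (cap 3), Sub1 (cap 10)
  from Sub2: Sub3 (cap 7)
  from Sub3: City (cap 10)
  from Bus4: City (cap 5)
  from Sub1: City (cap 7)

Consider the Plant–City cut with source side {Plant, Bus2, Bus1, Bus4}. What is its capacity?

Edges leaving {Plant, Bus2, Bus1, Bus4}: Plant→Sub4 (15), Bus1→Sub3 (7), Bus1→Sub1 (10), Bus4→City (5).
Cut capacity = 15 + 7 + 10 + 5 = 37.

37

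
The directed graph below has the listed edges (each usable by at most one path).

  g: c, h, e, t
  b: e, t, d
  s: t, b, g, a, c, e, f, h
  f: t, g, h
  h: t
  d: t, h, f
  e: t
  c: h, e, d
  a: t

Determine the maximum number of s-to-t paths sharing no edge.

8

Assign every edge capacity 1; by Menger, the answer equals the max flow.
Path s→t (+1); total 1.
Path s→a→t (+1); total 2.
Path s→b→t (+1); total 3.
Path s→e→t (+1); total 4.
Path s→f→t (+1); total 5.
Path s→g→t (+1); total 6.
Path s→h→t (+1); total 7.
Path s→c→d→t (+1); total 8.
No residual s→t path; max flow = 8.
Certifying cut of size 8: {s→a, s→b, s→c, s→e, s→f, s→g, s→h, s→t}.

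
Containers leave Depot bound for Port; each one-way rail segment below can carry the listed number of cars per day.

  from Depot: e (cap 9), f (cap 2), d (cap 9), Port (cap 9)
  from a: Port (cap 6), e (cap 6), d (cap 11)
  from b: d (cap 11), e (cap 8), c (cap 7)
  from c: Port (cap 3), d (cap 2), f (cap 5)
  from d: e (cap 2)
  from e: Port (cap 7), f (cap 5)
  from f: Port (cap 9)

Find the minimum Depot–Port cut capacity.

Augment Depot→Port: bottleneck 9, flow now 9.
Augment Depot→e→Port: bottleneck 7, flow now 16.
Augment Depot→f→Port: bottleneck 2, flow now 18.
Augment Depot→e→f→Port: bottleneck 2, flow now 20.
Augment Depot→d→e→f→Port: bottleneck 2, flow now 22.
No augmenting path remains; maximum flow = 22.
By max-flow min-cut, the minimum cut capacity equals the max flow.
In the residual graph, reachable from Depot: {Depot, d}.
Min-cut edges: Depot→e (9), Depot→f (2), Depot→Port (9), d→e (2); capacity 9 + 2 + 9 + 2 = 22.

22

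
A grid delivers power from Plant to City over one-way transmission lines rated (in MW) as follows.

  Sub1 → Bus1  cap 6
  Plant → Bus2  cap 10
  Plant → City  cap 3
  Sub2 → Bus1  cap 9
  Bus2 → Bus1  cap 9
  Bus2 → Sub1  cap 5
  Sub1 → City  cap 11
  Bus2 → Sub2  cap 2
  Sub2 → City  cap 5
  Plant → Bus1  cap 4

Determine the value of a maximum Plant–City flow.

10

Augment Plant→City: bottleneck 3, flow now 3.
Augment Plant→Bus2→Sub1→City: bottleneck 5, flow now 8.
Augment Plant→Bus2→Sub2→City: bottleneck 2, flow now 10.
No augmenting path remains; maximum flow = 10.
In the residual graph, reachable from Plant: {Plant, Bus2, Bus1}.
Min-cut edges: Plant→City (3), Bus2→Sub1 (5), Bus2→Sub2 (2); capacity 3 + 5 + 2 = 10.
This cut is saturated, so no flow can exceed 10.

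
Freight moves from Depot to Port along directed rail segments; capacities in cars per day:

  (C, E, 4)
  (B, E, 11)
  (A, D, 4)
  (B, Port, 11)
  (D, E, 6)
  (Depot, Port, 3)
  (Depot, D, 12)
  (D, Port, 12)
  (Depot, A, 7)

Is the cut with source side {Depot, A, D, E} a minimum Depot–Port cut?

Given cut capacity: 3 + 12 = 15.
Augment Depot→Port: bottleneck 3, flow now 3.
Augment Depot→D→Port: bottleneck 12, flow now 15.
No augmenting path remains; maximum flow = 15.
Cut capacity 15 equals the max flow, so it is a minimum cut.

Yes — it is a minimum cut (capacity 15).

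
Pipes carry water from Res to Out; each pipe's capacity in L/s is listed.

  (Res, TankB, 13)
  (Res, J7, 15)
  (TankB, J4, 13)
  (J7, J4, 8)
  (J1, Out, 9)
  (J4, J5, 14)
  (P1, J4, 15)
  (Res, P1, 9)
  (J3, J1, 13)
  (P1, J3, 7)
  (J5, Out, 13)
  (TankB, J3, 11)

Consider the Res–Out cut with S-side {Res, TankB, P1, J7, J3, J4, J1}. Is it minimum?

Given cut capacity: 14 + 9 = 23.
Augment Res→TankB→J3→J1→Out: bottleneck 9, flow now 9.
Augment Res→TankB→J4→J5→Out: bottleneck 4, flow now 13.
Augment Res→P1→J4→J5→Out: bottleneck 9, flow now 22.
No augmenting path remains; maximum flow = 22.
In the residual graph, reachable from Res: {Res, TankB, P1, J7, J3, J4, J5, J1}.
Min-cut edges: J5→Out (13), J1→Out (9); capacity 13 + 9 = 22.
Cut capacity 23 exceeds the max flow 22, so it is not minimum.

No — its capacity is 23, but the minimum cut has capacity 22.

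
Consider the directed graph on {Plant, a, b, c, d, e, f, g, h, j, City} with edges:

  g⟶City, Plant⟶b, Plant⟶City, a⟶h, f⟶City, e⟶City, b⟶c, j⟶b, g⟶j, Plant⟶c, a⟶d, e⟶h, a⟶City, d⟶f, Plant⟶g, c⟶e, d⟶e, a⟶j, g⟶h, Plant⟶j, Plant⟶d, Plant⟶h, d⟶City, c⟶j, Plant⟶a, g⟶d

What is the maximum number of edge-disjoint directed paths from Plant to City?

5

Assign every edge capacity 1; by Menger, the answer equals the max flow.
Path Plant→City (+1); total 1.
Path Plant→a→City (+1); total 2.
Path Plant→d→City (+1); total 3.
Path Plant→g→City (+1); total 4.
Path Plant→c→e→City (+1); total 5.
No residual Plant→City path; max flow = 5.
Certifying cut of size 5: {Plant→City, Plant→a, Plant→d, Plant→g, c→e}.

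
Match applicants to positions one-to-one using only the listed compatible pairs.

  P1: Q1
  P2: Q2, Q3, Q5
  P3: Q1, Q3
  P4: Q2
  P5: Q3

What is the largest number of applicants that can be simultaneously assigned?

4

Unit-capacity flow: source→left, listed edges, right→sink; max matching = max flow.
Augmenting path P1→Q1 (+1); matched 1.
Augmenting path P2→Q2 (+1); matched 2.
Augmenting path P3→Q3 (+1); matched 3.
Augmenting path P4→Q2→P2→Q5 (+1); matched 4.
No augmenting path remains; maximum matching = 4.
König certificate: {P2, P4, Q1, Q3} is a vertex cover of size 4 (every listed pair touches it), so no matching can be larger.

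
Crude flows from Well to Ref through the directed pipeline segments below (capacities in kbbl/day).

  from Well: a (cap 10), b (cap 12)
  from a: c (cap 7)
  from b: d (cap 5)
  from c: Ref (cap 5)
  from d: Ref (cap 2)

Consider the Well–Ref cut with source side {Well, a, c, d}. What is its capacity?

19

Edges leaving {Well, a, c, d}: Well→b (12), c→Ref (5), d→Ref (2).
Cut capacity = 12 + 5 + 2 = 19.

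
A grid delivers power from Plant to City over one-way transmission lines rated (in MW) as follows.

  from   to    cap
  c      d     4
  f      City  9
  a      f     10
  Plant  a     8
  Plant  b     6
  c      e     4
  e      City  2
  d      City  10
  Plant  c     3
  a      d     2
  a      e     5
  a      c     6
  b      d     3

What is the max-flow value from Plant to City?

Augment Plant→a→d→City: bottleneck 2, flow now 2.
Augment Plant→a→e→City: bottleneck 2, flow now 4.
Augment Plant→a→f→City: bottleneck 4, flow now 8.
Augment Plant→b→d→City: bottleneck 3, flow now 11.
Augment Plant→c→d→City: bottleneck 3, flow now 14.
No augmenting path remains; maximum flow = 14.
In the residual graph, reachable from Plant: {Plant, b}.
Min-cut edges: Plant→a (8), Plant→c (3), b→d (3); capacity 8 + 3 + 3 = 14.
This cut is saturated, so no flow can exceed 14.

14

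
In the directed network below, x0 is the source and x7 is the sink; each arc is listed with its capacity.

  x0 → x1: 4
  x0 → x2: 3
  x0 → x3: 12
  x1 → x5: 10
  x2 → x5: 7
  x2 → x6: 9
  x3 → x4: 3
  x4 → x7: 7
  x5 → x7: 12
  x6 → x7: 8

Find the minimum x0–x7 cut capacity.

Augment x0→x1→x5→x7: bottleneck 4, flow now 4.
Augment x0→x2→x5→x7: bottleneck 3, flow now 7.
Augment x0→x3→x4→x7: bottleneck 3, flow now 10.
No augmenting path remains; maximum flow = 10.
By max-flow min-cut, the minimum cut capacity equals the max flow.
In the residual graph, reachable from x0: {x0, x3}.
Min-cut edges: x0→x1 (4), x0→x2 (3), x3→x4 (3); capacity 4 + 3 + 3 = 10.

10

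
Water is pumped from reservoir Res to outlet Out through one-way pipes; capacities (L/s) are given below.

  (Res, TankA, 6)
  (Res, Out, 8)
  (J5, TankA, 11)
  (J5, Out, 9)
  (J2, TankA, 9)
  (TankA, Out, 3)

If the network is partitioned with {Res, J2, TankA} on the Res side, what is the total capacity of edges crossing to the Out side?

Edges leaving {Res, J2, TankA}: Res→Out (8), TankA→Out (3).
Cut capacity = 8 + 3 = 11.

11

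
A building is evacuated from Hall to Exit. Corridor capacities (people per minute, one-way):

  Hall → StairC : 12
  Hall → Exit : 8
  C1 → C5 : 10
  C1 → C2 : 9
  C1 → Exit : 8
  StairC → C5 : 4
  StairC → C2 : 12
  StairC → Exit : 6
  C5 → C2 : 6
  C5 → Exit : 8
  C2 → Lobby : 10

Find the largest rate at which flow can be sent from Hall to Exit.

18

Augment Hall→Exit: bottleneck 8, flow now 8.
Augment Hall→StairC→Exit: bottleneck 6, flow now 14.
Augment Hall→StairC→C5→Exit: bottleneck 4, flow now 18.
No augmenting path remains; maximum flow = 18.
In the residual graph, reachable from Hall: {Hall, StairC, C2, Lobby}.
Min-cut edges: Hall→Exit (8), StairC→C5 (4), StairC→Exit (6); capacity 8 + 4 + 6 = 18.
This cut is saturated, so no flow can exceed 18.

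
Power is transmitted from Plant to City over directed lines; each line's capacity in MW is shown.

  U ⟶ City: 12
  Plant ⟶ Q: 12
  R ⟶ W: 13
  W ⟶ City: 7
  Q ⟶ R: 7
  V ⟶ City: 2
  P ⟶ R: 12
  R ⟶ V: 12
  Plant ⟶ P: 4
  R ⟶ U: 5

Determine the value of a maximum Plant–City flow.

Augment Plant→P→R→U→City: bottleneck 4, flow now 4.
Augment Plant→Q→R→U→City: bottleneck 1, flow now 5.
Augment Plant→Q→R→V→City: bottleneck 2, flow now 7.
Augment Plant→Q→R→W→City: bottleneck 4, flow now 11.
No augmenting path remains; maximum flow = 11.
In the residual graph, reachable from Plant: {Plant, Q}.
Min-cut edges: Plant→P (4), Q→R (7); capacity 4 + 7 = 11.
This cut is saturated, so no flow can exceed 11.

11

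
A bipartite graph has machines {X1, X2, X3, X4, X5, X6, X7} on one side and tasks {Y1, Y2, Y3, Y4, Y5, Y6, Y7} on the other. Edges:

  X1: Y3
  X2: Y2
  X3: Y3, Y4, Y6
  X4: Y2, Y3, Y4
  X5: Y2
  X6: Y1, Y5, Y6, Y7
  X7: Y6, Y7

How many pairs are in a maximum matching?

6

Unit-capacity flow: source→left, listed edges, right→sink; max matching = max flow.
Augmenting path X1→Y3 (+1); matched 1.
Augmenting path X2→Y2 (+1); matched 2.
Augmenting path X3→Y4 (+1); matched 3.
Augmenting path X6→Y1 (+1); matched 4.
Augmenting path X7→Y6 (+1); matched 5.
Augmenting path X4→Y4→X3→Y6→X7→Y7 (+1); matched 6.
No augmenting path remains; maximum matching = 6.
König certificate: {X1, X3, X4, X6, X7, Y2} is a vertex cover of size 6 (every listed pair touches it), so no matching can be larger.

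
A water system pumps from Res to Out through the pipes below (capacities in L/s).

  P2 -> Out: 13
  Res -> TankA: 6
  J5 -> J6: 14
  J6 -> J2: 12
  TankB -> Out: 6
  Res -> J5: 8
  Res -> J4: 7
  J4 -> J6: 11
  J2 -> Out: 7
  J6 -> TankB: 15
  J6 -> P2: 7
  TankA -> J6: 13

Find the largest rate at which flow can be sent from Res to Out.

Augment Res→J4→J6→TankB→Out: bottleneck 6, flow now 6.
Augment Res→J4→J6→P2→Out: bottleneck 1, flow now 7.
Augment Res→TankA→J6→P2→Out: bottleneck 6, flow now 13.
Augment Res→J5→J6→J2→Out: bottleneck 7, flow now 20.
No augmenting path remains; maximum flow = 20.
In the residual graph, reachable from Res: {Res, J4, TankA, J5, J6, TankB, J2}.
Min-cut edges: J6→P2 (7), TankB→Out (6), J2→Out (7); capacity 7 + 6 + 7 = 20.
This cut is saturated, so no flow can exceed 20.

20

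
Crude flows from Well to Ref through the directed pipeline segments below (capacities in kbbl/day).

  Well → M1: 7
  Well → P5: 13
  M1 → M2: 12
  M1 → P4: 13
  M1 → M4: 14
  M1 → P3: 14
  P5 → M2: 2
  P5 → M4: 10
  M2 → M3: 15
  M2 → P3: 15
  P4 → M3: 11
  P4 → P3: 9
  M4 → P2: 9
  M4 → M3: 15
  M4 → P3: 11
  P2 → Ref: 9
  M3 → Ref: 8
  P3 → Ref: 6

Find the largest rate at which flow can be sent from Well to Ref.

19

Augment Well→M1→P3→Ref: bottleneck 6, flow now 6.
Augment Well→M1→M2→M3→Ref: bottleneck 1, flow now 7.
Augment Well→P5→M2→M3→Ref: bottleneck 2, flow now 9.
Augment Well→P5→M4→P2→Ref: bottleneck 9, flow now 18.
Augment Well→P5→M4→M3→Ref: bottleneck 1, flow now 19.
No augmenting path remains; maximum flow = 19.
In the residual graph, reachable from Well: {Well, P5}.
Min-cut edges: Well→M1 (7), P5→M2 (2), P5→M4 (10); capacity 7 + 2 + 10 = 19.
This cut is saturated, so no flow can exceed 19.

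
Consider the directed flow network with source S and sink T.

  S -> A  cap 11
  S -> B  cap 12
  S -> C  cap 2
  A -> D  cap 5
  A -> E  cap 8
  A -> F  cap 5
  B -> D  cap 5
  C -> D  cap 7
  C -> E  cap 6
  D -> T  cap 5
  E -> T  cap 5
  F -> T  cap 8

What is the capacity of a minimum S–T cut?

Augment S→A→D→T: bottleneck 5, flow now 5.
Augment S→A→E→T: bottleneck 5, flow now 10.
Augment S→A→F→T: bottleneck 1, flow now 11.
Augment S→B→D→A→F→T: bottleneck 4, flow now 15. (uses reverse residual edge)
No augmenting path remains; maximum flow = 15.
By max-flow min-cut, the minimum cut capacity equals the max flow.
In the residual graph, reachable from S: {S, A, B, C, D, E}.
Min-cut edges: A→F (5), D→T (5), E→T (5); capacity 5 + 5 + 5 = 15.

15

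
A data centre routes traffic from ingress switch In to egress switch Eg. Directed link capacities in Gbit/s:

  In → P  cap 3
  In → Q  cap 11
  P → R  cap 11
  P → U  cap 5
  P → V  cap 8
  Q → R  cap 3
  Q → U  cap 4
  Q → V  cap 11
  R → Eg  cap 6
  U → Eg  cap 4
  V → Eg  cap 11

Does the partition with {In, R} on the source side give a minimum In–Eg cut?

Given cut capacity: 3 + 11 + 6 = 20.
Augment In→P→R→Eg: bottleneck 3, flow now 3.
Augment In→Q→R→Eg: bottleneck 3, flow now 6.
Augment In→Q→U→Eg: bottleneck 4, flow now 10.
Augment In→Q→V→Eg: bottleneck 4, flow now 14.
No augmenting path remains; maximum flow = 14.
In the residual graph, reachable from In: {In}.
Min-cut edges: In→P (3), In→Q (11); capacity 3 + 11 = 14.
Cut capacity 20 exceeds the max flow 14, so it is not minimum.

No — its capacity is 20, but the minimum cut has capacity 14.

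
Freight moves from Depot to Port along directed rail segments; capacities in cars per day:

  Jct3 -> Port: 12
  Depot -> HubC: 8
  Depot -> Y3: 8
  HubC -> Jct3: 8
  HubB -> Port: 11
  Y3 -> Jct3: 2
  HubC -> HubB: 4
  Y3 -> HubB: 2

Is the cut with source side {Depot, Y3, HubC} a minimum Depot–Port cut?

Given cut capacity: 2 + 2 + 8 + 4 = 16.
Augment Depot→Y3→Jct3→Port: bottleneck 2, flow now 2.
Augment Depot→Y3→HubB→Port: bottleneck 2, flow now 4.
Augment Depot→HubC→Jct3→Port: bottleneck 8, flow now 12.
No augmenting path remains; maximum flow = 12.
In the residual graph, reachable from Depot: {Depot, Y3}.
Min-cut edges: Depot→HubC (8), Y3→Jct3 (2), Y3→HubB (2); capacity 8 + 2 + 2 = 12.
Cut capacity 16 exceeds the max flow 12, so it is not minimum.

No — its capacity is 16, but the minimum cut has capacity 12.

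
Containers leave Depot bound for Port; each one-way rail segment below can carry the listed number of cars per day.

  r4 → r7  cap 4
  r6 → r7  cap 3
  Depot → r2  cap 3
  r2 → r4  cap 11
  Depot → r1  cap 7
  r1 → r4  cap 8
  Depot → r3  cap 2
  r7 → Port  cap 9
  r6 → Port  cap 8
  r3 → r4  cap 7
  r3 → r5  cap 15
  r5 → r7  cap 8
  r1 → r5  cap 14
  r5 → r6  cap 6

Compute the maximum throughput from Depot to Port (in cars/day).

Augment Depot→r1→r4→r7→Port: bottleneck 4, flow now 4.
Augment Depot→r1→r5→r6→Port: bottleneck 3, flow now 7.
Augment Depot→r3→r5→r6→Port: bottleneck 2, flow now 9.
Augment Depot→r2→r4→r1→r5→r6→Port: bottleneck 1, flow now 10. (uses reverse residual edge)
Augment Depot→r2→r4→r1→r5→r7→Port: bottleneck 2, flow now 12. (uses reverse residual edge)
No augmenting path remains; maximum flow = 12.
In the residual graph, reachable from Depot: {Depot}.
Min-cut edges: Depot→r1 (7), Depot→r2 (3), Depot→r3 (2); capacity 7 + 3 + 2 = 12.
This cut is saturated, so no flow can exceed 12.

12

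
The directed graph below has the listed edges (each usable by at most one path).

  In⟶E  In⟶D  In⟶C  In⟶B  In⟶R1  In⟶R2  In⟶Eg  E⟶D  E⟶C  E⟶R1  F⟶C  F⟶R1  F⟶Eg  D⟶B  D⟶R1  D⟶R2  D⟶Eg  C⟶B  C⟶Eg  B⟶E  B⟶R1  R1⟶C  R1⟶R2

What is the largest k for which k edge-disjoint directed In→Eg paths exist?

Assign every edge capacity 1; by Menger, the answer equals the max flow.
Path In→Eg (+1); total 1.
Path In→D→Eg (+1); total 2.
Path In→C→Eg (+1); total 3.
No residual In→Eg path; max flow = 3.
Certifying cut of size 3: {C→Eg, D→Eg, In→Eg}.

3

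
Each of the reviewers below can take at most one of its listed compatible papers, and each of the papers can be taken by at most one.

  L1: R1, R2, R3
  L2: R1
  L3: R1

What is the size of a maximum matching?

2

Unit-capacity flow: source→left, listed edges, right→sink; max matching = max flow.
Augmenting path L1→R1 (+1); matched 1.
Augmenting path L2→R1→L1→R2 (+1); matched 2.
No augmenting path remains; maximum matching = 2.
König certificate: {L1, R1} is a vertex cover of size 2 (every listed pair touches it), so no matching can be larger.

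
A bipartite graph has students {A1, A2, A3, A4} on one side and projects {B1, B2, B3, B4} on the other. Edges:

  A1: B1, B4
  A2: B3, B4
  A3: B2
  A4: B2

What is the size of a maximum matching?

3

Unit-capacity flow: source→left, listed edges, right→sink; max matching = max flow.
Augmenting path A1→B1 (+1); matched 1.
Augmenting path A2→B3 (+1); matched 2.
Augmenting path A3→B2 (+1); matched 3.
No augmenting path remains; maximum matching = 3.
König certificate: {A1, A2, B2} is a vertex cover of size 3 (every listed pair touches it), so no matching can be larger.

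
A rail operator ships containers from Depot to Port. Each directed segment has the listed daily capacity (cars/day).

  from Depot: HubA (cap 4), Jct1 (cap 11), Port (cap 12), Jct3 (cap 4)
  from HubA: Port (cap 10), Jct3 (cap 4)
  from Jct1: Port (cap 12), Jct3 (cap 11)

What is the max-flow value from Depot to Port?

Augment Depot→Port: bottleneck 12, flow now 12.
Augment Depot→HubA→Port: bottleneck 4, flow now 16.
Augment Depot→Jct1→Port: bottleneck 11, flow now 27.
No augmenting path remains; maximum flow = 27.
In the residual graph, reachable from Depot: {Depot, Jct3}.
Min-cut edges: Depot→HubA (4), Depot→Jct1 (11), Depot→Port (12); capacity 4 + 11 + 12 = 27.
This cut is saturated, so no flow can exceed 27.

27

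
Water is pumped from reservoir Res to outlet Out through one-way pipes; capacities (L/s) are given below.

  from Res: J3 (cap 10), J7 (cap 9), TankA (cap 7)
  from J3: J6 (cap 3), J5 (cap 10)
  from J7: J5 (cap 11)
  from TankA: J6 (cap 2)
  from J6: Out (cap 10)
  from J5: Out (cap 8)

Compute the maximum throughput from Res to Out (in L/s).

13

Augment Res→J3→J6→Out: bottleneck 3, flow now 3.
Augment Res→J3→J5→Out: bottleneck 7, flow now 10.
Augment Res→J7→J5→Out: bottleneck 1, flow now 11.
Augment Res→TankA→J6→Out: bottleneck 2, flow now 13.
No augmenting path remains; maximum flow = 13.
In the residual graph, reachable from Res: {Res, J3, J7, TankA, J5}.
Min-cut edges: J3→J6 (3), TankA→J6 (2), J5→Out (8); capacity 3 + 2 + 8 = 13.
This cut is saturated, so no flow can exceed 13.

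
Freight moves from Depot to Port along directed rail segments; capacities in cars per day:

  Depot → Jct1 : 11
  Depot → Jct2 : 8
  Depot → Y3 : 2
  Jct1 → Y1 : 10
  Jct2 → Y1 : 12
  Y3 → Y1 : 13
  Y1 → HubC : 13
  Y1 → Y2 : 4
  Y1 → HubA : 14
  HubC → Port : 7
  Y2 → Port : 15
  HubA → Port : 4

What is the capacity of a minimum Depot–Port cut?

Augment Depot→Jct1→Y1→HubC→Port: bottleneck 7, flow now 7.
Augment Depot→Jct1→Y1→Y2→Port: bottleneck 3, flow now 10.
Augment Depot→Jct2→Y1→Y2→Port: bottleneck 1, flow now 11.
Augment Depot→Jct2→Y1→HubA→Port: bottleneck 4, flow now 15.
No augmenting path remains; maximum flow = 15.
By max-flow min-cut, the minimum cut capacity equals the max flow.
In the residual graph, reachable from Depot: {Depot, Jct1, Jct2, Y3, Y1, HubC, HubA}.
Min-cut edges: Y1→Y2 (4), HubC→Port (7), HubA→Port (4); capacity 4 + 7 + 4 = 15.

15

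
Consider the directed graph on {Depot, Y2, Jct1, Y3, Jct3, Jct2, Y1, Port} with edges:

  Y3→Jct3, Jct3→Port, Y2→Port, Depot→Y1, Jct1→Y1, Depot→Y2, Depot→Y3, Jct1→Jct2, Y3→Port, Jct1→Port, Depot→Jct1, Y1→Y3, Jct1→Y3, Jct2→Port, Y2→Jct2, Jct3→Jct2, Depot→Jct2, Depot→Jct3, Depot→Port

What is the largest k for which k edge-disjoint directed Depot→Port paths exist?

6

Assign every edge capacity 1; by Menger, the answer equals the max flow.
Path Depot→Port (+1); total 1.
Path Depot→Y2→Port (+1); total 2.
Path Depot→Jct1→Port (+1); total 3.
Path Depot→Y3→Port (+1); total 4.
Path Depot→Jct3→Port (+1); total 5.
Path Depot→Jct2→Port (+1); total 6.
No residual Depot→Port path; max flow = 6.
Certifying cut of size 6: {Depot→Jct1, Depot→Port, Depot→Y2, Jct2→Port, Jct3→Port, Y3→Port}.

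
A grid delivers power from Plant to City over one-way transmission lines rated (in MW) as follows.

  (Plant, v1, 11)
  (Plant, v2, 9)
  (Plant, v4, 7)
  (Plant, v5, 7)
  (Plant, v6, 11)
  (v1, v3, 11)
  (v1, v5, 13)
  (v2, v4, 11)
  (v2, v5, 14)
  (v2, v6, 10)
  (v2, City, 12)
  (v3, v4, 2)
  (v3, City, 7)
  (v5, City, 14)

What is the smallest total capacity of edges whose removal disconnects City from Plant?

27

Augment Plant→v2→City: bottleneck 9, flow now 9.
Augment Plant→v5→City: bottleneck 7, flow now 16.
Augment Plant→v1→v3→City: bottleneck 7, flow now 23.
Augment Plant→v1→v5→City: bottleneck 4, flow now 27.
No augmenting path remains; maximum flow = 27.
By max-flow min-cut, the minimum cut capacity equals the max flow.
In the residual graph, reachable from Plant: {Plant, v4, v6}.
Min-cut edges: Plant→v1 (11), Plant→v2 (9), Plant→v5 (7); capacity 11 + 9 + 7 = 27.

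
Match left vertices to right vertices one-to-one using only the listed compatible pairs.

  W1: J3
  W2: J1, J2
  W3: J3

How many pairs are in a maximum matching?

Unit-capacity flow: source→left, listed edges, right→sink; max matching = max flow.
Augmenting path W1→J3 (+1); matched 1.
Augmenting path W2→J1 (+1); matched 2.
No augmenting path remains; maximum matching = 2.
König certificate: {W2, J3} is a vertex cover of size 2 (every listed pair touches it), so no matching can be larger.

2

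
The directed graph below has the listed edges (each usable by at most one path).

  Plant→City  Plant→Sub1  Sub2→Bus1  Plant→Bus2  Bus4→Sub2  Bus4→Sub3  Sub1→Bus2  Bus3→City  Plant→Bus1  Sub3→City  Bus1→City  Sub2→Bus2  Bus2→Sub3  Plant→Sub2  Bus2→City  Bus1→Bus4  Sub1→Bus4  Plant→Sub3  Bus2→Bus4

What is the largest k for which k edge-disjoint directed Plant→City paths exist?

Assign every edge capacity 1; by Menger, the answer equals the max flow.
Path Plant→City (+1); total 1.
Path Plant→Bus1→City (+1); total 2.
Path Plant→Bus2→City (+1); total 3.
Path Plant→Sub3→City (+1); total 4.
No residual Plant→City path; max flow = 4.
Certifying cut of size 4: {Bus1→City, Bus2→City, Plant→City, Sub3→City}.

4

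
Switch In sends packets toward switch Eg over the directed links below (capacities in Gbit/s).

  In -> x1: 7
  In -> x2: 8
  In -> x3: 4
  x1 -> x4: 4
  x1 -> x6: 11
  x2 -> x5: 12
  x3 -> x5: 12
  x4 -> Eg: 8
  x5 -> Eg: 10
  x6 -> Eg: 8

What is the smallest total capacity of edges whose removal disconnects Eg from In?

17

Augment In→x1→x4→Eg: bottleneck 4, flow now 4.
Augment In→x1→x6→Eg: bottleneck 3, flow now 7.
Augment In→x2→x5→Eg: bottleneck 8, flow now 15.
Augment In→x3→x5→Eg: bottleneck 2, flow now 17.
No augmenting path remains; maximum flow = 17.
By max-flow min-cut, the minimum cut capacity equals the max flow.
In the residual graph, reachable from In: {In, x2, x3, x5}.
Min-cut edges: In→x1 (7), x5→Eg (10); capacity 7 + 10 = 17.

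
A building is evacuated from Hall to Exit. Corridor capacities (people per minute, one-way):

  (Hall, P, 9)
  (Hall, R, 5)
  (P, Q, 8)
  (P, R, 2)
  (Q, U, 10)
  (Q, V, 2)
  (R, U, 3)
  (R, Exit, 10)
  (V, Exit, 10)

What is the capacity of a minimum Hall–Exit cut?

9

Augment Hall→R→Exit: bottleneck 5, flow now 5.
Augment Hall→P→R→Exit: bottleneck 2, flow now 7.
Augment Hall→P→Q→V→Exit: bottleneck 2, flow now 9.
No augmenting path remains; maximum flow = 9.
By max-flow min-cut, the minimum cut capacity equals the max flow.
In the residual graph, reachable from Hall: {Hall, P, Q, U}.
Min-cut edges: Hall→R (5), P→R (2), Q→V (2); capacity 5 + 2 + 2 = 9.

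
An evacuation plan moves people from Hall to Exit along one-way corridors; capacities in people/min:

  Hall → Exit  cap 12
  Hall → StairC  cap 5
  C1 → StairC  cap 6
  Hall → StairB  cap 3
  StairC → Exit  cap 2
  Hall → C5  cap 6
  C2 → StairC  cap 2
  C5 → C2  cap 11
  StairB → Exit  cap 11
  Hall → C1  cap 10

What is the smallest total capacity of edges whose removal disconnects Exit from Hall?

Augment Hall→Exit: bottleneck 12, flow now 12.
Augment Hall→StairB→Exit: bottleneck 3, flow now 15.
Augment Hall→StairC→Exit: bottleneck 2, flow now 17.
No augmenting path remains; maximum flow = 17.
By max-flow min-cut, the minimum cut capacity equals the max flow.
In the residual graph, reachable from Hall: {Hall, C5, C1, C2, StairC}.
Min-cut edges: Hall→StairB (3), Hall→Exit (12), StairC→Exit (2); capacity 3 + 12 + 2 = 17.

17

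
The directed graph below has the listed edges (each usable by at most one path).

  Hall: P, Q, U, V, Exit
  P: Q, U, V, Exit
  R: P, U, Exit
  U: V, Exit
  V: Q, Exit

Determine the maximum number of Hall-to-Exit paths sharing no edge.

Assign every edge capacity 1; by Menger, the answer equals the max flow.
Path Hall→Exit (+1); total 1.
Path Hall→P→Exit (+1); total 2.
Path Hall→U→Exit (+1); total 3.
Path Hall→V→Exit (+1); total 4.
No residual Hall→Exit path; max flow = 4.
Certifying cut of size 4: {Hall→Exit, Hall→P, Hall→U, Hall→V}.

4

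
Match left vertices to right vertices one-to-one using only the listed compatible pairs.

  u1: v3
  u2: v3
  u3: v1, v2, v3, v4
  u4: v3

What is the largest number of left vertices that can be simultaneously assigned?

Unit-capacity flow: source→left, listed edges, right→sink; max matching = max flow.
Augmenting path u1→v3 (+1); matched 1.
Augmenting path u3→v1 (+1); matched 2.
No augmenting path remains; maximum matching = 2.
König certificate: {u3, v3} is a vertex cover of size 2 (every listed pair touches it), so no matching can be larger.

2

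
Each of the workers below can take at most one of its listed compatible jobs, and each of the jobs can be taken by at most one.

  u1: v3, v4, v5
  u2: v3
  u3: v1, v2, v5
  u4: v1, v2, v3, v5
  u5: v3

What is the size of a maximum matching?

Unit-capacity flow: source→left, listed edges, right→sink; max matching = max flow.
Augmenting path u1→v3 (+1); matched 1.
Augmenting path u3→v1 (+1); matched 2.
Augmenting path u4→v2 (+1); matched 3.
Augmenting path u2→v3→u1→v4 (+1); matched 4.
No augmenting path remains; maximum matching = 4.
König certificate: {u1, u3, u4, v3} is a vertex cover of size 4 (every listed pair touches it), so no matching can be larger.

4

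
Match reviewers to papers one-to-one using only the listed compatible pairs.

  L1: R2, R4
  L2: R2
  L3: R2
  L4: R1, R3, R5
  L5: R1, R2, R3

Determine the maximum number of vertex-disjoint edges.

4

Unit-capacity flow: source→left, listed edges, right→sink; max matching = max flow.
Augmenting path L1→R2 (+1); matched 1.
Augmenting path L4→R1 (+1); matched 2.
Augmenting path L5→R3 (+1); matched 3.
Augmenting path L2→R2→L1→R4 (+1); matched 4.
No augmenting path remains; maximum matching = 4.
König certificate: {L1, L4, L5, R2} is a vertex cover of size 4 (every listed pair touches it), so no matching can be larger.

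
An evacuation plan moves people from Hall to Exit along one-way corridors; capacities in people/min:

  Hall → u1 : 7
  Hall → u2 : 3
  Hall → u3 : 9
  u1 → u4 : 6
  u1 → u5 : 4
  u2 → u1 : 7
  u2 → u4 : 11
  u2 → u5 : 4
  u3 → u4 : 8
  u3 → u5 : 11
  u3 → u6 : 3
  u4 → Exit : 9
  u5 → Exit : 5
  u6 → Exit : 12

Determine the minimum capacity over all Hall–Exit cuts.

Augment Hall→u1→u4→Exit: bottleneck 6, flow now 6.
Augment Hall→u1→u5→Exit: bottleneck 1, flow now 7.
Augment Hall→u2→u4→Exit: bottleneck 3, flow now 10.
Augment Hall→u3→u5→Exit: bottleneck 4, flow now 14.
Augment Hall→u3→u6→Exit: bottleneck 3, flow now 17.
No augmenting path remains; maximum flow = 17.
By max-flow min-cut, the minimum cut capacity equals the max flow.
In the residual graph, reachable from Hall: {Hall, u1, u2, u3, u4, u5}.
Min-cut edges: u3→u6 (3), u4→Exit (9), u5→Exit (5); capacity 3 + 9 + 5 = 17.

17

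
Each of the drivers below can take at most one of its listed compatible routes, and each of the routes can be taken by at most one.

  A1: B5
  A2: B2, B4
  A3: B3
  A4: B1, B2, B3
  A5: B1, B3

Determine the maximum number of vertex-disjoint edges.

5

Unit-capacity flow: source→left, listed edges, right→sink; max matching = max flow.
Augmenting path A1→B5 (+1); matched 1.
Augmenting path A2→B2 (+1); matched 2.
Augmenting path A3→B3 (+1); matched 3.
Augmenting path A4→B1 (+1); matched 4.
Augmenting path A5→B1→A4→B2→A2→B4 (+1); matched 5.
No augmenting path remains; maximum matching = 5.
König certificate: {A1, A2, A3, A4, A5} is a vertex cover of size 5 (every listed pair touches it), so no matching can be larger.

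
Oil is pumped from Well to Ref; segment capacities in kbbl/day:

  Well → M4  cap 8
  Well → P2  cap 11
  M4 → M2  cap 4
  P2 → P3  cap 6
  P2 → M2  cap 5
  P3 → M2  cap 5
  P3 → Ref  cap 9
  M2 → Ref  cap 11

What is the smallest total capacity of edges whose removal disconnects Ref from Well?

15

Augment Well→M4→M2→Ref: bottleneck 4, flow now 4.
Augment Well→P2→P3→Ref: bottleneck 6, flow now 10.
Augment Well→P2→M2→Ref: bottleneck 5, flow now 15.
No augmenting path remains; maximum flow = 15.
By max-flow min-cut, the minimum cut capacity equals the max flow.
In the residual graph, reachable from Well: {Well, M4}.
Min-cut edges: Well→P2 (11), M4→M2 (4); capacity 11 + 4 = 15.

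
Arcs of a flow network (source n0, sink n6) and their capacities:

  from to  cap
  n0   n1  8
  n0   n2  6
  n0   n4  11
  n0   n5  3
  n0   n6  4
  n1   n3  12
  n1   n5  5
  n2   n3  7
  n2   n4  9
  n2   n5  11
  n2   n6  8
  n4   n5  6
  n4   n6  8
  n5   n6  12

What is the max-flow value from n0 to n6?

29

Augment n0→n6: bottleneck 4, flow now 4.
Augment n0→n2→n6: bottleneck 6, flow now 10.
Augment n0→n4→n6: bottleneck 8, flow now 18.
Augment n0→n5→n6: bottleneck 3, flow now 21.
Augment n0→n1→n5→n6: bottleneck 5, flow now 26.
Augment n0→n4→n5→n6: bottleneck 3, flow now 29.
No augmenting path remains; maximum flow = 29.
In the residual graph, reachable from n0: {n0, n1, n3}.
Min-cut edges: n0→n2 (6), n0→n4 (11), n0→n5 (3), n0→n6 (4), n1→n5 (5); capacity 6 + 11 + 3 + 4 + 5 = 29.
This cut is saturated, so no flow can exceed 29.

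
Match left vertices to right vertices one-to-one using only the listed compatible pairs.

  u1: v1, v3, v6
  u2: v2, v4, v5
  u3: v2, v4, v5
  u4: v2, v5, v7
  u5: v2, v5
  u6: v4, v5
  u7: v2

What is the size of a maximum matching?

5

Unit-capacity flow: source→left, listed edges, right→sink; max matching = max flow.
Augmenting path u1→v1 (+1); matched 1.
Augmenting path u2→v2 (+1); matched 2.
Augmenting path u3→v4 (+1); matched 3.
Augmenting path u4→v5 (+1); matched 4.
Augmenting path u5→v5→u4→v7 (+1); matched 5.
No augmenting path remains; maximum matching = 5.
König certificate: {u1, u4, v2, v4, v5} is a vertex cover of size 5 (every listed pair touches it), so no matching can be larger.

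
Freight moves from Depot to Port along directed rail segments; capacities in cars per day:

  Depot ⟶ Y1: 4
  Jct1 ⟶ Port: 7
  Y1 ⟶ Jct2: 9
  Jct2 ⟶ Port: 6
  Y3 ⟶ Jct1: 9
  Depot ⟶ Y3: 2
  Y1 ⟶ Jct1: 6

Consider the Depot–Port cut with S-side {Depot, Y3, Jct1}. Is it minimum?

No — its capacity is 11, but the minimum cut has capacity 6.

Given cut capacity: 4 + 7 = 11.
Augment Depot→Y1→Jct1→Port: bottleneck 4, flow now 4.
Augment Depot→Y3→Jct1→Port: bottleneck 2, flow now 6.
No augmenting path remains; maximum flow = 6.
In the residual graph, reachable from Depot: {Depot}.
Min-cut edges: Depot→Y1 (4), Depot→Y3 (2); capacity 4 + 2 = 6.
Cut capacity 11 exceeds the max flow 6, so it is not minimum.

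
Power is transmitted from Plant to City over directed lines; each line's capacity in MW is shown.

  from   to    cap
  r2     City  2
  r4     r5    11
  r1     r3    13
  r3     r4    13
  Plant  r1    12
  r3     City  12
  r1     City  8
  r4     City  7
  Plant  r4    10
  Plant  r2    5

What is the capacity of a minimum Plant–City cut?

21

Augment Plant→r1→City: bottleneck 8, flow now 8.
Augment Plant→r2→City: bottleneck 2, flow now 10.
Augment Plant→r4→City: bottleneck 7, flow now 17.
Augment Plant→r1→r3→City: bottleneck 4, flow now 21.
No augmenting path remains; maximum flow = 21.
By max-flow min-cut, the minimum cut capacity equals the max flow.
In the residual graph, reachable from Plant: {Plant, r2, r4, r5}.
Min-cut edges: Plant→r1 (12), r2→City (2), r4→City (7); capacity 12 + 2 + 7 = 21.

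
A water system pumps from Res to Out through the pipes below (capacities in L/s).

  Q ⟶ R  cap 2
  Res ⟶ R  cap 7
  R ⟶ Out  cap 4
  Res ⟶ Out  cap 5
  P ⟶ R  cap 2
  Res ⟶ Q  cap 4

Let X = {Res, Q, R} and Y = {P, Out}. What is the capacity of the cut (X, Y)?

9

Edges leaving {Res, Q, R}: Res→Out (5), R→Out (4).
Cut capacity = 5 + 4 = 9.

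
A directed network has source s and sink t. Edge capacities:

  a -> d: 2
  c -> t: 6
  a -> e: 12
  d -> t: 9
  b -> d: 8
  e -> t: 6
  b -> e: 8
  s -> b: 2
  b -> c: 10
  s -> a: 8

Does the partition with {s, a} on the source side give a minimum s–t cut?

No — its capacity is 16, but the minimum cut has capacity 10.

Given cut capacity: 2 + 2 + 12 = 16.
Augment s→a→d→t: bottleneck 2, flow now 2.
Augment s→a→e→t: bottleneck 6, flow now 8.
Augment s→b→c→t: bottleneck 2, flow now 10.
No augmenting path remains; maximum flow = 10.
In the residual graph, reachable from s: {s}.
Min-cut edges: s→a (8), s→b (2); capacity 8 + 2 = 10.
Cut capacity 16 exceeds the max flow 10, so it is not minimum.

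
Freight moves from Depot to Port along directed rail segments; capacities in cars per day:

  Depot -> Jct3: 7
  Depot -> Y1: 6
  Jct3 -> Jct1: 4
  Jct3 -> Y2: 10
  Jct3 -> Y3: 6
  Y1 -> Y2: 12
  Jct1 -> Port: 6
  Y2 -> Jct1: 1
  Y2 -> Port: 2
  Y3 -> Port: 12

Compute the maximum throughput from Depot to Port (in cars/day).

Augment Depot→Jct3→Jct1→Port: bottleneck 4, flow now 4.
Augment Depot→Jct3→Y2→Port: bottleneck 2, flow now 6.
Augment Depot→Jct3→Y3→Port: bottleneck 1, flow now 7.
Augment Depot→Y1→Y2→Jct1→Port: bottleneck 1, flow now 8.
Augment Depot→Y1→Y2→Jct3→Y3→Port: bottleneck 2, flow now 10. (uses reverse residual edge)
No augmenting path remains; maximum flow = 10.
In the residual graph, reachable from Depot: {Depot, Y1, Y2}.
Min-cut edges: Depot→Jct3 (7), Y2→Jct1 (1), Y2→Port (2); capacity 7 + 1 + 2 = 10.
This cut is saturated, so no flow can exceed 10.

10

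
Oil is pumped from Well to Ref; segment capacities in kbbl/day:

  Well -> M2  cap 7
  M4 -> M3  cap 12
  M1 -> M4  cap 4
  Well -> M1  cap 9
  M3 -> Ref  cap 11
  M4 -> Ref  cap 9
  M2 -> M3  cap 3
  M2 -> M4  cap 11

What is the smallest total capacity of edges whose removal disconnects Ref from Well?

Augment Well→M1→M4→Ref: bottleneck 4, flow now 4.
Augment Well→M2→M4→Ref: bottleneck 5, flow now 9.
Augment Well→M2→M3→Ref: bottleneck 2, flow now 11.
No augmenting path remains; maximum flow = 11.
By max-flow min-cut, the minimum cut capacity equals the max flow.
In the residual graph, reachable from Well: {Well, M1}.
Min-cut edges: Well→M2 (7), M1→M4 (4); capacity 7 + 4 = 11.

11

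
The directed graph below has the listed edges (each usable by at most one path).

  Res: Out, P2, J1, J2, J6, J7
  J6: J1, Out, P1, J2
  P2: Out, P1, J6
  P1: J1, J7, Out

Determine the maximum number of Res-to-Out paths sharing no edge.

3

Assign every edge capacity 1; by Menger, the answer equals the max flow.
Path Res→Out (+1); total 1.
Path Res→P2→Out (+1); total 2.
Path Res→J6→Out (+1); total 3.
No residual Res→Out path; max flow = 3.
Certifying cut of size 3: {Res→J6, Res→Out, Res→P2}.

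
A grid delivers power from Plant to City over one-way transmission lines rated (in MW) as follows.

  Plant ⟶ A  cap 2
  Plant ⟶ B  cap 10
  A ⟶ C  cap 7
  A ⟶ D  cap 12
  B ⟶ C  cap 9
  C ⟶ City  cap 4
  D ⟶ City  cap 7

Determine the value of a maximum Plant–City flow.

6

Augment Plant→A→C→City: bottleneck 2, flow now 2.
Augment Plant→B→C→City: bottleneck 2, flow now 4.
Augment Plant→B→C→A→D→City: bottleneck 2, flow now 6. (uses reverse residual edge)
No augmenting path remains; maximum flow = 6.
In the residual graph, reachable from Plant: {Plant, B, C}.
Min-cut edges: Plant→A (2), C→City (4); capacity 2 + 4 = 6.
This cut is saturated, so no flow can exceed 6.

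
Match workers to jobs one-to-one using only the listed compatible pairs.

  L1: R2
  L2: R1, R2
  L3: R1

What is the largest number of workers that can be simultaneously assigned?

2

Unit-capacity flow: source→left, listed edges, right→sink; max matching = max flow.
Augmenting path L1→R2 (+1); matched 1.
Augmenting path L2→R1 (+1); matched 2.
No augmenting path remains; maximum matching = 2.
König certificate: {R1, R2} is a vertex cover of size 2 (every listed pair touches it), so no matching can be larger.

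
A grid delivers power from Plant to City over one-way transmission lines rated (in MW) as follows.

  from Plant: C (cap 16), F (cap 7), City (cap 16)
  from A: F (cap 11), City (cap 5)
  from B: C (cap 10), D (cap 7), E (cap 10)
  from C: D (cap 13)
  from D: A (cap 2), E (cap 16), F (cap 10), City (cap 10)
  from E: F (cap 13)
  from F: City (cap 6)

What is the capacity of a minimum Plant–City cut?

Augment Plant→City: bottleneck 16, flow now 16.
Augment Plant→F→City: bottleneck 6, flow now 22.
Augment Plant→C→D→City: bottleneck 10, flow now 32.
Augment Plant→C→D→A→City: bottleneck 2, flow now 34.
No augmenting path remains; maximum flow = 34.
By max-flow min-cut, the minimum cut capacity equals the max flow.
In the residual graph, reachable from Plant: {Plant, C, D, E, F}.
Min-cut edges: Plant→City (16), D→A (2), D→City (10), F→City (6); capacity 16 + 2 + 10 + 6 = 34.

34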